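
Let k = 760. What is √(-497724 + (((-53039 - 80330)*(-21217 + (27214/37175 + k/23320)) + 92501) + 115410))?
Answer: √53159120965725431282637/4334605 ≈ 53191.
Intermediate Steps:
√(-497724 + (((-53039 - 80330)*(-21217 + (27214/37175 + k/23320)) + 92501) + 115410)) = √(-497724 + (((-53039 - 80330)*(-21217 + (27214/37175 + 760/23320)) + 92501) + 115410)) = √(-497724 + ((-133369*(-21217 + (27214*(1/37175) + 760*(1/23320))) + 92501) + 115410)) = √(-497724 + ((-133369*(-21217 + (27214/37175 + 19/583)) + 92501) + 115410)) = √(-497724 + ((-133369*(-21217 + 16572087/21673025) + 92501) + 115410)) = √(-497724 + ((-133369*(-459819999338/21673025) + 92501) + 115410)) = √(-497724 + ((61325733491709722/21673025 + 92501) + 115410)) = √(-497724 + (61327738268195247/21673025 + 115410)) = √(-497724 + 61330239552010497/21673025) = √(61319452367315397/21673025) = √53159120965725431282637/4334605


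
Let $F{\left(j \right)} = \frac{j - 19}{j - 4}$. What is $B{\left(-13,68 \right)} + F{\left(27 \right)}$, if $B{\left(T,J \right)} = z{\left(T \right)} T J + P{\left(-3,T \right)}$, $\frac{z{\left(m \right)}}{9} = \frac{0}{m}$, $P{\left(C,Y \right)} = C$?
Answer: $- \frac{61}{23} \approx -2.6522$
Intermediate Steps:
$z{\left(m \right)} = 0$ ($z{\left(m \right)} = 9 \frac{0}{m} = 9 \cdot 0 = 0$)
$B{\left(T,J \right)} = -3$ ($B{\left(T,J \right)} = 0 T J - 3 = 0 J - 3 = 0 - 3 = -3$)
$F{\left(j \right)} = \frac{-19 + j}{-4 + j}$
$B{\left(-13,68 \right)} + F{\left(27 \right)} = -3 + \frac{-19 + 27}{-4 + 27} = -3 + \frac{1}{23} \cdot 8 = -3 + \frac{8}{23} = - \frac{61}{23}$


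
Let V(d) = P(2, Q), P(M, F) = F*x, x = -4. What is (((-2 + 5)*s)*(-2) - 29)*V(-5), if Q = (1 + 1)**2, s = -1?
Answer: 368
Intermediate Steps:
Q = 4 (Q = 2**2 = 4)
P(M, F) = -4*F (P(M, F) = F*(-4) = -4*F)
V(d) = -16 (V(d) = -4*4 = -16)
(((-2 + 5)*s)*(-2) - 29)*V(-5) = (((-2 + 5)*(-1))*(-2) - 29)*(-16) = ((3*(-1))*(-2) - 29)*(-16) = (-3*(-2) - 29)*(-16) = (6 - 29)*(-16) = -23*(-16) = 368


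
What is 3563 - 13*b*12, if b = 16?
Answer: 1067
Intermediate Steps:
3563 - 13*b*12 = 3563 - 13*16*12 = 3563 - 208*12 = 3563 - 1*2496 = 3563 - 2496 = 1067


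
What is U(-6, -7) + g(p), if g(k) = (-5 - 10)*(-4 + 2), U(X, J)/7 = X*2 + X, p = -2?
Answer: -96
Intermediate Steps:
U(X, J) = 21*X (U(X, J) = 7*(X*2 + X) = 7*(2*X + X) = 7*(3*X) = 21*X)
g(k) = 30 (g(k) = -15*(-2) = 30)
U(-6, -7) + g(p) = 21*(-6) + 30 = -126 + 30 = -96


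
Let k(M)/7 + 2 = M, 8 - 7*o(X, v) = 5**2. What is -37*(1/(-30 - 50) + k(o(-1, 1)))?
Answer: 91797/80 ≈ 1147.5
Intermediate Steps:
o(X, v) = -17/7 (o(X, v) = 8/7 - 1/7*5**2 = 8/7 - 1/7*25 = 8/7 - 25/7 = -17/7)
k(M) = -14 + 7*M
-37*(1/(-30 - 50) + k(o(-1, 1))) = -37*(1/(-30 - 50) + (-14 + 7*(-17/7))) = -37*(1/(-80) + (-14 - 17)) = -37*(-1/80 - 31) = -37*(-2481/80) = 91797/80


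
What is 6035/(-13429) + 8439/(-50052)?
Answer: -1427461/2309788 ≈ -0.61800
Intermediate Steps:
6035/(-13429) + 8439/(-50052) = 6035*(-1/13429) + 8439*(-1/50052) = -6035/13429 - 29/172 = -1427461/2309788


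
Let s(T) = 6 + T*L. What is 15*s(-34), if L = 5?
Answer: -2460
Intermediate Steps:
s(T) = 6 + 5*T (s(T) = 6 + T*5 = 6 + 5*T)
15*s(-34) = 15*(6 + 5*(-34)) = 15*(6 - 170) = 15*(-164) = -2460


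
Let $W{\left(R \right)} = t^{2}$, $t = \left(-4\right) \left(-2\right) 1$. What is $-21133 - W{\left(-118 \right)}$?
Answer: $-21197$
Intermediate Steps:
$t = 8$ ($t = 8 \cdot 1 = 8$)
$W{\left(R \right)} = 64$ ($W{\left(R \right)} = 8^{2} = 64$)
$-21133 - W{\left(-118 \right)} = -21133 - 64 = -21197$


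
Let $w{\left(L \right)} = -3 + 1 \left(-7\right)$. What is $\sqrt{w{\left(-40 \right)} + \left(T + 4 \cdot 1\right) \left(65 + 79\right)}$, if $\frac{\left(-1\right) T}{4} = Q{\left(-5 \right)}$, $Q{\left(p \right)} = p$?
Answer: $\sqrt{3446} \approx 58.703$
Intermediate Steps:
$T = 20$ ($T = \left(-4\right) \left(-5\right) = 20$)
$w{\left(L \right)} = -10$ ($w{\left(L \right)} = -3 - 7 = -10$)
$\sqrt{w{\left(-40 \right)} + \left(T + 4 \cdot 1\right) \left(65 + 79\right)} = \sqrt{-10 + \left(20 + 4 \cdot 1\right) \left(65 + 79\right)} = \sqrt{-10 + \left(20 + 4\right) 144} = \sqrt{-10 + 24 \cdot 144} = \sqrt{-10 + 3456} = \sqrt{3446}$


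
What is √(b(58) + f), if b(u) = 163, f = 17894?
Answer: √18057 ≈ 134.38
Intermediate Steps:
√(b(58) + f) = √(163 + 17894) = √18057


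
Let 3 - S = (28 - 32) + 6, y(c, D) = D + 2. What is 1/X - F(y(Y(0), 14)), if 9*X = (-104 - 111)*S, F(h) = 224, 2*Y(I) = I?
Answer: -48169/215 ≈ -224.04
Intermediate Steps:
Y(I) = I/2
y(c, D) = 2 + D
S = 1 (S = 3 - ((28 - 32) + 6) = 3 - (-4 + 6) = 3 - 1*2 = 3 - 2 = 1)
X = -215/9 (X = ((-104 - 111)*1)/9 = (-215*1)/9 = (⅑)*(-215) = -215/9 ≈ -23.889)
1/X - F(y(Y(0), 14)) = 1/(-215/9) - 1*224 = -9/215 - 224 = -48169/215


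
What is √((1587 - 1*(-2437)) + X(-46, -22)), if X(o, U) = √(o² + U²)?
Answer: √(4024 + 10*√26) ≈ 63.836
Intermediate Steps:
X(o, U) = √(U² + o²)
√((1587 - 1*(-2437)) + X(-46, -22)) = √((1587 - 1*(-2437)) + √((-22)² + (-46)²)) = √((1587 + 2437) + √(484 + 2116)) = √(4024 + √2600) = √(4024 + 10*√26)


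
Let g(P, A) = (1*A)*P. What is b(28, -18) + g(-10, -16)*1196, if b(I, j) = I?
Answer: 191388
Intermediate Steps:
g(P, A) = A*P
b(28, -18) + g(-10, -16)*1196 = 28 - 16*(-10)*1196 = 28 + 160*1196 = 28 + 191360 = 191388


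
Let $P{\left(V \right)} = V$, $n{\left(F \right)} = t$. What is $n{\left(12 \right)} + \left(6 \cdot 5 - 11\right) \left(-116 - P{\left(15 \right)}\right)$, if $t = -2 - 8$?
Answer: $-2499$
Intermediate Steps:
$t = -10$ ($t = -2 - 8 = -10$)
$n{\left(F \right)} = -10$
$n{\left(12 \right)} + \left(6 \cdot 5 - 11\right) \left(-116 - P{\left(15 \right)}\right) = -10 + \left(6 \cdot 5 - 11\right) \left(-116 - 15\right) = -10 + \left(30 - 11\right) \left(-116 - 15\right) = -10 + 19 \left(-131\right) = -10 - 2489 = -2499$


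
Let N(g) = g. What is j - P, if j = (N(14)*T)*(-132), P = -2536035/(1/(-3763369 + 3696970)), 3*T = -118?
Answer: -168390115277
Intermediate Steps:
T = -118/3 (T = (⅓)*(-118) = -118/3 ≈ -39.333)
P = 168390187965 (P = -2536035/(1/(-66399)) = -2536035/(-1/66399) = -2536035*(-66399) = 168390187965)
j = 72688 (j = (14*(-118/3))*(-132) = -1652/3*(-132) = 72688)
j - P = 72688 - 1*168390187965 = 72688 - 168390187965 = -168390115277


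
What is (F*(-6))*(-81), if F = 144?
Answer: 69984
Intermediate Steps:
(F*(-6))*(-81) = (144*(-6))*(-81) = -864*(-81) = 69984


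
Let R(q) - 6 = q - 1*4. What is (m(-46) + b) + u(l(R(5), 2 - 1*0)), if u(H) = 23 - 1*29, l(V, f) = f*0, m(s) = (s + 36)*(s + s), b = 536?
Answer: 1450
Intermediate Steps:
m(s) = 2*s*(36 + s) (m(s) = (36 + s)*(2*s) = 2*s*(36 + s))
R(q) = 2 + q (R(q) = 6 + (q - 1*4) = 6 + (q - 4) = 6 + (-4 + q) = 2 + q)
l(V, f) = 0
u(H) = -6 (u(H) = 23 - 29 = -6)
(m(-46) + b) + u(l(R(5), 2 - 1*0)) = (2*(-46)*(36 - 46) + 536) - 6 = (2*(-46)*(-10) + 536) - 6 = (920 + 536) - 6 = 1456 - 6 = 1450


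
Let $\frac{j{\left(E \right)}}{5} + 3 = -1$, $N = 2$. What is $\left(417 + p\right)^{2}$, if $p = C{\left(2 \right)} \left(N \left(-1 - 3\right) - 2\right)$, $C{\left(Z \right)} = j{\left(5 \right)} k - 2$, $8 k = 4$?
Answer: $288369$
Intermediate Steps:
$k = \frac{1}{2}$ ($k = \frac{1}{8} \cdot 4 = \frac{1}{2} \approx 0.5$)
$j{\left(E \right)} = -20$ ($j{\left(E \right)} = -15 + 5 \left(-1\right) = -15 - 5 = -20$)
$C{\left(Z \right)} = -12$ ($C{\left(Z \right)} = \left(-20\right) \frac{1}{2} - 2 = -10 - 2 = -12$)
$p = 120$ ($p = - 12 \left(2 \left(-1 - 3\right) - 2\right) = - 12 \left(2 \left(-4\right) - 2\right) = - 12 \left(-8 - 2\right) = \left(-12\right) \left(-10\right) = 120$)
$\left(417 + p\right)^{2} = \left(417 + 120\right)^{2} = 537^{2} = 288369$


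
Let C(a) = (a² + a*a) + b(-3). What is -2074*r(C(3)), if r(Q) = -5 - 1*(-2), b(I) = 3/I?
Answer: 6222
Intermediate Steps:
C(a) = -1 + 2*a² (C(a) = (a² + a*a) + 3/(-3) = (a² + a²) + 3*(-⅓) = 2*a² - 1 = -1 + 2*a²)
r(Q) = -3 (r(Q) = -5 + 2 = -3)
-2074*r(C(3)) = -2074*(-3) = 6222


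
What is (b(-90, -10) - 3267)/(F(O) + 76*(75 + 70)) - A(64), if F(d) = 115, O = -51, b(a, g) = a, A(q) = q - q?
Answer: -3357/11135 ≈ -0.30148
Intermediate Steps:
A(q) = 0
(b(-90, -10) - 3267)/(F(O) + 76*(75 + 70)) - A(64) = (-90 - 3267)/(115 + 76*(75 + 70)) - 1*0 = -3357/(115 + 76*145) + 0 = -3357/(115 + 11020) + 0 = -3357/11135 + 0 = -3357/11135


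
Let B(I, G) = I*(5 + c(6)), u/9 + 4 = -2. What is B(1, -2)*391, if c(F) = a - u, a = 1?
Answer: 23460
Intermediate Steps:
u = -54 (u = -36 + 9*(-2) = -36 - 18 = -54)
c(F) = 55 (c(F) = 1 - 1*(-54) = 1 + 54 = 55)
B(I, G) = 60*I (B(I, G) = I*(5 + 55) = I*60 = 60*I)
B(1, -2)*391 = (60*1)*391 = 60*391 = 23460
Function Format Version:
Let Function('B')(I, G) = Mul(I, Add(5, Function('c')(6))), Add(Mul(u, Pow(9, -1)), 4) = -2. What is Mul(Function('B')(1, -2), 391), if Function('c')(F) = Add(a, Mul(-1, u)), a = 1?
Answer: 23460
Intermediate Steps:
u = -54 (u = Add(-36, Mul(9, -2)) = Add(-36, -18) = -54)
Function('c')(F) = 55 (Function('c')(F) = Add(1, Mul(-1, -54)) = Add(1, 54) = 55)
Function('B')(I, G) = Mul(60, I) (Function('B')(I, G) = Mul(I, Add(5, 55)) = Mul(I, 60) = Mul(60, I))
Mul(Function('B')(1, -2), 391) = Mul(Mul(60, 1), 391) = Mul(60, 391) = 23460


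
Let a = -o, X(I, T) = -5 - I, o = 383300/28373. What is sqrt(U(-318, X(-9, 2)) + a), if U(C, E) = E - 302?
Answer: I*sqrt(250773455342)/28373 ≈ 17.65*I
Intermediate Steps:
o = 383300/28373 (o = 383300*(1/28373) = 383300/28373 ≈ 13.509)
U(C, E) = -302 + E
a = -383300/28373 (a = -1*383300/28373 = -383300/28373 ≈ -13.509)
sqrt(U(-318, X(-9, 2)) + a) = sqrt((-302 + (-5 - 1*(-9))) - 383300/28373) = sqrt((-302 + (-5 + 9)) - 383300/28373) = sqrt((-302 + 4) - 383300/28373) = sqrt(-298 - 383300/28373) = sqrt(-8838454/28373) = I*sqrt(250773455342)/28373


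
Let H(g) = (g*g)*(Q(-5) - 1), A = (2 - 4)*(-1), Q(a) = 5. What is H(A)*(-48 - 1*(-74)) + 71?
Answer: 487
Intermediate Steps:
A = 2 (A = -2*(-1) = 2)
H(g) = 4*g² (H(g) = (g*g)*(5 - 1) = g²*4 = 4*g²)
H(A)*(-48 - 1*(-74)) + 71 = (4*2²)*(-48 - 1*(-74)) + 71 = (4*4)*(-48 + 74) + 71 = 16*26 + 71 = 416 + 71 = 487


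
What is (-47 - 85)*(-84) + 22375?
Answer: 33463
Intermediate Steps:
(-47 - 85)*(-84) + 22375 = -132*(-84) + 22375 = 11088 + 22375 = 33463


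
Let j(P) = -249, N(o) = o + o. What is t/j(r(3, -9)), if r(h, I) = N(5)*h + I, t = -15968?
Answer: 15968/249 ≈ 64.129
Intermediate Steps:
N(o) = 2*o
r(h, I) = I + 10*h (r(h, I) = (2*5)*h + I = 10*h + I = I + 10*h)
t/j(r(3, -9)) = -15968/(-249) = -15968*(-1/249) = 15968/249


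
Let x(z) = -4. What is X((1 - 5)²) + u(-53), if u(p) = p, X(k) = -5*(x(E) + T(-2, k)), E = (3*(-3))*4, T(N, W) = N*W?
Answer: 127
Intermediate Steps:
E = -36 (E = -9*4 = -36)
X(k) = 20 + 10*k (X(k) = -5*(-4 - 2*k) = 20 + 10*k)
X((1 - 5)²) + u(-53) = (20 + 10*(1 - 5)²) - 53 = (20 + 10*(-4)²) - 53 = (20 + 10*16) - 53 = (20 + 160) - 53 = 180 - 53 = 127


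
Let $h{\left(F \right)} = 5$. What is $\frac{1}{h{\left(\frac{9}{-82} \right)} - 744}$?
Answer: $- \frac{1}{739} \approx -0.0013532$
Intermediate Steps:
$\frac{1}{h{\left(\frac{9}{-82} \right)} - 744} = \frac{1}{5 - 744} = \frac{1}{-739} = - \frac{1}{739}$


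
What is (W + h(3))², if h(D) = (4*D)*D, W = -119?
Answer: 6889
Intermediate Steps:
h(D) = 4*D²
(W + h(3))² = (-119 + 4*3²)² = (-119 + 4*9)² = (-119 + 36)² = (-83)² = 6889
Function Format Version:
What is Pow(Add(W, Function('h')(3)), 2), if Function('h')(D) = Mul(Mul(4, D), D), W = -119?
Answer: 6889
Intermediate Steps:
Function('h')(D) = Mul(4, Pow(D, 2))
Pow(Add(W, Function('h')(3)), 2) = Pow(Add(-119, Mul(4, Pow(3, 2))), 2) = Pow(Add(-119, Mul(4, 9)), 2) = Pow(Add(-119, 36), 2) = Pow(-83, 2) = 6889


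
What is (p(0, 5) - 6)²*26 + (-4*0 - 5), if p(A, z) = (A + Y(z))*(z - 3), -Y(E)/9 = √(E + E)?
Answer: 85171 + 5616*√10 ≈ 1.0293e+5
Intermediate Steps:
Y(E) = -9*√2*√E (Y(E) = -9*√(E + E) = -9*√2*√E)
p(A, z) = (-3 + z)*(A - 9*√2*√z) (p(A, z) = (A - 9*√2*√z)*(z - 3) = (A - 9*√2*√z)*(-3 + z) = (-3 + z)*(A - 9*√2*√z))
(p(0, 5) - 6)²*26 + (-4*0 - 5) = ((-3*0 + 0*5 - 9*√2*5^(3/2) + 27*√2*√5) - 6)²*26 + (-4*0 - 5) = ((0 + 0 - 9*√2*5*√5 + 27*√10) - 6)²*26 + (0 - 5) = ((0 + 0 - 45*√10 + 27*√10) - 6)²*26 - 5 = (-18*√10 - 6)²*26 - 5 = (-6 - 18*√10)²*26 - 5 = 26*(-6 - 18*√10)² - 5 = -5 + 26*(-6 - 18*√10)²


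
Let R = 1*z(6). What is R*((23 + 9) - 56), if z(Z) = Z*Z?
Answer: -864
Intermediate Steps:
z(Z) = Z²
R = 36 (R = 1*6² = 1*36 = 36)
R*((23 + 9) - 56) = 36*((23 + 9) - 56) = 36*(32 - 56) = 36*(-24) = -864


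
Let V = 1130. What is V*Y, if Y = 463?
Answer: 523190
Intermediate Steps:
V*Y = 1130*463 = 523190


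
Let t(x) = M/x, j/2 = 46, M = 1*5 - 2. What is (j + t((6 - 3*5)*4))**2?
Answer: 1216609/144 ≈ 8448.7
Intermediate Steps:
M = 3 (M = 5 - 2 = 3)
j = 92 (j = 2*46 = 92)
t(x) = 3/x
(j + t((6 - 3*5)*4))**2 = (92 + 3/(((6 - 3*5)*4)))**2 = (92 + 3/(((6 - 15)*4)))**2 = (92 + 3/((-9*4)))**2 = (92 + 3/(-36))**2 = (92 + 3*(-1/36))**2 = (92 - 1/12)**2 = (1103/12)**2 = 1216609/144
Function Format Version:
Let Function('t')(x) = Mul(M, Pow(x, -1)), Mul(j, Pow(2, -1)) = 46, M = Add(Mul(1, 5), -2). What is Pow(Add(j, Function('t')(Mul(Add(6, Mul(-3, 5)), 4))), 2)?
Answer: Rational(1216609, 144) ≈ 8448.7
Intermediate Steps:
M = 3 (M = Add(5, -2) = 3)
j = 92 (j = Mul(2, 46) = 92)
Function('t')(x) = Mul(3, Pow(x, -1))
Pow(Add(j, Function('t')(Mul(Add(6, Mul(-3, 5)), 4))), 2) = Pow(Add(92, Mul(3, Pow(Mul(Add(6, Mul(-3, 5)), 4), -1))), 2) = Pow(Add(92, Mul(3, Pow(Mul(Add(6, -15), 4), -1))), 2) = Pow(Add(92, Mul(3, Pow(Mul(-9, 4), -1))), 2) = Pow(Add(92, Mul(3, Pow(-36, -1))), 2) = Pow(Add(92, Mul(3, Rational(-1, 36))), 2) = Pow(Add(92, Rational(-1, 12)), 2) = Pow(Rational(1103, 12), 2) = Rational(1216609, 144)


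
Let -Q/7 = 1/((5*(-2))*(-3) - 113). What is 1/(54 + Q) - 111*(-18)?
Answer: 8969105/4489 ≈ 1998.0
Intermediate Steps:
Q = 7/83 (Q = -7/((5*(-2))*(-3) - 113) = -7/(-10*(-3) - 113) = -7/(30 - 113) = -7/(-83) = -7*(-1/83) = 7/83 ≈ 0.084337)
1/(54 + Q) - 111*(-18) = 1/(54 + 7/83) - 111*(-18) = 1/(4489/83) + 1998 = 83/4489 + 1998 = 8969105/4489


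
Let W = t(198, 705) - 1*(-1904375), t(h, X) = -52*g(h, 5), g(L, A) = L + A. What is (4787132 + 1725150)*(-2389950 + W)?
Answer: -3230944980942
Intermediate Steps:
g(L, A) = A + L
t(h, X) = -260 - 52*h (t(h, X) = -52*(5 + h) = -260 - 52*h)
W = 1893819 (W = (-260 - 52*198) - 1*(-1904375) = (-260 - 10296) + 1904375 = -10556 + 1904375 = 1893819)
(4787132 + 1725150)*(-2389950 + W) = (4787132 + 1725150)*(-2389950 + 1893819) = 6512282*(-496131) = -3230944980942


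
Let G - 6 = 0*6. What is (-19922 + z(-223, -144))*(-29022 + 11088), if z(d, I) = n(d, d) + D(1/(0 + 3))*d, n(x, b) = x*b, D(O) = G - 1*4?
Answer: -526560174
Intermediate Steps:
G = 6 (G = 6 + 0*6 = 6 + 0 = 6)
D(O) = 2 (D(O) = 6 - 1*4 = 6 - 4 = 2)
n(x, b) = b*x
z(d, I) = d**2 + 2*d (z(d, I) = d*d + 2*d = d**2 + 2*d)
(-19922 + z(-223, -144))*(-29022 + 11088) = (-19922 - 223*(2 - 223))*(-29022 + 11088) = (-19922 - 223*(-221))*(-17934) = (-19922 + 49283)*(-17934) = 29361*(-17934) = -526560174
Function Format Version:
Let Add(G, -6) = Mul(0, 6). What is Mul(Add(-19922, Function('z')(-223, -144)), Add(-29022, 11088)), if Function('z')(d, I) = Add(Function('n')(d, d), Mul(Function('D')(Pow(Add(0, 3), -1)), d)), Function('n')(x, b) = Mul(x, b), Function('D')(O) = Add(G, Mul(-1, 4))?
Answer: -526560174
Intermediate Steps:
G = 6 (G = Add(6, Mul(0, 6)) = Add(6, 0) = 6)
Function('D')(O) = 2 (Function('D')(O) = Add(6, Mul(-1, 4)) = Add(6, -4) = 2)
Function('n')(x, b) = Mul(b, x)
Function('z')(d, I) = Add(Pow(d, 2), Mul(2, d)) (Function('z')(d, I) = Add(Mul(d, d), Mul(2, d)) = Add(Pow(d, 2), Mul(2, d)))
Mul(Add(-19922, Function('z')(-223, -144)), Add(-29022, 11088)) = Mul(Add(-19922, Mul(-223, Add(2, -223))), Add(-29022, 11088)) = Mul(Add(-19922, Mul(-223, -221)), -17934) = Mul(Add(-19922, 49283), -17934) = Mul(29361, -17934) = -526560174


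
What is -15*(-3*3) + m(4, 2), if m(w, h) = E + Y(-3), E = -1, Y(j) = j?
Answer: 131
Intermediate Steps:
m(w, h) = -4 (m(w, h) = -1 - 3 = -4)
-15*(-3*3) + m(4, 2) = -15*(-3*3) - 4 = -(-135) - 4 = -15*(-9) - 4 = 135 - 4 = 131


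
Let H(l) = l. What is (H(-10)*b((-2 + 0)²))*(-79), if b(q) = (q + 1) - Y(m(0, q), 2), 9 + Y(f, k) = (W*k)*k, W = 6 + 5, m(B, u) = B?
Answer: -23700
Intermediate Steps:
W = 11
Y(f, k) = -9 + 11*k² (Y(f, k) = -9 + (11*k)*k = -9 + 11*k²)
b(q) = -34 + q (b(q) = (q + 1) - (-9 + 11*2²) = (1 + q) - (-9 + 11*4) = (1 + q) - (-9 + 44) = (1 + q) - 1*35 = (1 + q) - 35 = -34 + q)
(H(-10)*b((-2 + 0)²))*(-79) = -10*(-34 + (-2 + 0)²)*(-79) = -10*(-34 + (-2)²)*(-79) = -10*(-34 + 4)*(-79) = -10*(-30)*(-79) = 300*(-79) = -23700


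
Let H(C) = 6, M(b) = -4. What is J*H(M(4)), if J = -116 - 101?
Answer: -1302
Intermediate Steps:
J = -217
J*H(M(4)) = -217*6 = -1302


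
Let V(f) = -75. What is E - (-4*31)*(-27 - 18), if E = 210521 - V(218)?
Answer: 205016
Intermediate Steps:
E = 210596 (E = 210521 - 1*(-75) = 210521 + 75 = 210596)
E - (-4*31)*(-27 - 18) = 210596 - (-4*31)*(-27 - 18) = 210596 - (-124)*(-45) = 210596 - 1*5580 = 210596 - 5580 = 205016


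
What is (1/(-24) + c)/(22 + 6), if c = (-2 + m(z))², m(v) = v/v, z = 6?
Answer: 23/672 ≈ 0.034226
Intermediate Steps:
m(v) = 1
c = 1 (c = (-2 + 1)² = (-1)² = 1)
(1/(-24) + c)/(22 + 6) = (1/(-24) + 1)/(22 + 6) = (-1/24 + 1)/28 = (1/28)*(23/24) = 23/672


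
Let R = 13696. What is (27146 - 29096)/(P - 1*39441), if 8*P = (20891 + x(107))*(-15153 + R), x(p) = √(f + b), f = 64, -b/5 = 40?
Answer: 479757954000/945791275008689 - 45458400*I*√34/945791275008689 ≈ 0.00050726 - 2.8026e-7*I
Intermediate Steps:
b = -200 (b = -5*40 = -200)
x(p) = 2*I*√34 (x(p) = √(64 - 200) = √(-136) = 2*I*√34)
P = -30438187/8 - 1457*I*√34/4 (P = ((20891 + 2*I*√34)*(-15153 + 13696))/8 = ((20891 + 2*I*√34)*(-1457))/8 = (-30438187 - 2914*I*√34)/8 = -30438187/8 - 1457*I*√34/4 ≈ -3.8048e+6 - 2123.9*I)
(27146 - 29096)/(P - 1*39441) = (27146 - 29096)/((-30438187/8 - 1457*I*√34/4) - 1*39441) = -1950/((-30438187/8 - 1457*I*√34/4) - 39441) = -1950/(-30753715/8 - 1457*I*√34/4)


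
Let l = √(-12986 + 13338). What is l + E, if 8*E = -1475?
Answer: -1475/8 + 4*√22 ≈ -165.61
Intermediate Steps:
E = -1475/8 (E = (⅛)*(-1475) = -1475/8 ≈ -184.38)
l = 4*√22 (l = √352 = 4*√22 ≈ 18.762)
l + E = 4*√22 - 1475/8 = -1475/8 + 4*√22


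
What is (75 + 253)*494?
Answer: 162032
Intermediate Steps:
(75 + 253)*494 = 328*494 = 162032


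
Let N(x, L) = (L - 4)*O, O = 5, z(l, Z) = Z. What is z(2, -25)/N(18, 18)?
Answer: -5/14 ≈ -0.35714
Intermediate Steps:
N(x, L) = -20 + 5*L (N(x, L) = (L - 4)*5 = (-4 + L)*5 = -20 + 5*L)
z(2, -25)/N(18, 18) = -25/(-20 + 5*18) = -25/(-20 + 90) = -25/70 = -25*1/70 = -5/14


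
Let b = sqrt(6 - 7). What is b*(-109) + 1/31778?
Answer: 1/31778 - 109*I ≈ 3.1468e-5 - 109.0*I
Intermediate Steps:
b = I (b = sqrt(-1) = I ≈ 1.0*I)
b*(-109) + 1/31778 = I*(-109) + 1/31778 = -109*I + 1/31778 = 1/31778 - 109*I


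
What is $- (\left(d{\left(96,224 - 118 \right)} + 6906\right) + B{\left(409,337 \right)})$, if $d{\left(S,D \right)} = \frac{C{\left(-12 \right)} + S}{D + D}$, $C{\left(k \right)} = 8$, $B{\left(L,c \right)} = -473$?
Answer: $- \frac{340975}{53} \approx -6433.5$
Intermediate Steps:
$d{\left(S,D \right)} = \frac{8 + S}{2 D}$ ($d{\left(S,D \right)} = \frac{8 + S}{D + D} = \frac{8 + S}{2 D}$)
$- (\left(d{\left(96,224 - 118 \right)} + 6906\right) + B{\left(409,337 \right)}) = - (\left(\frac{8 + 96}{2 \left(224 - 118\right)} + 6906\right) - 473) = - (\left(\frac{1}{2} \frac{1}{224 - 118} \cdot 104 + 6906\right) - 473) = - (\left(\frac{1}{2} \cdot \frac{1}{106} \cdot 104 + 6906\right) - 473) = - (\left(\frac{26}{53} + 6906\right) - 473) = - (\frac{366044}{53} - 473) = \left(-1\right) \frac{340975}{53} = - \frac{340975}{53}$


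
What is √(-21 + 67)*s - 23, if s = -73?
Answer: -23 - 73*√46 ≈ -518.11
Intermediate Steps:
√(-21 + 67)*s - 23 = √(-21 + 67)*(-73) - 23 = √46*(-73) - 23 = -73*√46 - 23 = -23 - 73*√46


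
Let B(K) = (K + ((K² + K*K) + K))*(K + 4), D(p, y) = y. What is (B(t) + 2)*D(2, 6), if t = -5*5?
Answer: -151188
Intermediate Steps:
t = -25
B(K) = (4 + K)*(2*K + 2*K²) (B(K) = (K + ((K² + K²) + K))*(4 + K) = (K + (2*K² + K))*(4 + K) = (K + (K + 2*K²))*(4 + K) = (2*K + 2*K²)*(4 + K) = (4 + K)*(2*K + 2*K²))
(B(t) + 2)*D(2, 6) = (2*(-25)*(4 + (-25)² + 5*(-25)) + 2)*6 = (2*(-25)*(4 + 625 - 125) + 2)*6 = (2*(-25)*504 + 2)*6 = (-25200 + 2)*6 = -25198*6 = -151188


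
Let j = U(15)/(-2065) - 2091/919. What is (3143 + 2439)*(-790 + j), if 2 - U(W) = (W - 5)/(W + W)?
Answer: -5035622999756/1138641 ≈ -4.4225e+6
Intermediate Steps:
U(W) = 2 - (-5 + W)/(2*W) (U(W) = 2 - (W - 5)/(W + W) = 2 - (-5 + W)/(2*W))
j = -2591668/1138641 (j = ((½)*(5 + 3*15)/15)/(-2065) - 2091/919 = ((½)*(1/15)*(5 + 45))*(-1/2065) - 2091*1/919 = ((½)*(1/15)*50)*(-1/2065) - 2091/919 = (5/3)*(-1/2065) - 2091/919 = -1/1239 - 2091/919 = -2591668/1138641 ≈ -2.2761)
(3143 + 2439)*(-790 + j) = (3143 + 2439)*(-790 - 2591668/1138641) = 5582*(-902118058/1138641) = -5035622999756/1138641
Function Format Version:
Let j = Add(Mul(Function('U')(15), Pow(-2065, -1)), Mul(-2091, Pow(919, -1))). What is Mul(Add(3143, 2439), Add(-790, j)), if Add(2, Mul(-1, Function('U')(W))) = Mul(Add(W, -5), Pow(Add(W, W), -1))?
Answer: Rational(-5035622999756, 1138641) ≈ -4.4225e+6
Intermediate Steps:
Function('U')(W) = Add(2, Mul(Rational(-1, 2), Pow(W, -1), Add(-5, W))) (Function('U')(W) = Add(2, Mul(-1, Mul(Add(W, -5), Pow(Add(W, W), -1)))) = Add(2, Mul(-1, Mul(Add(-5, W), Pow(Mul(2, W), -1)))) = Add(2, Mul(-1, Mul(Add(-5, W), Mul(Rational(1, 2), Pow(W, -1))))) = Add(2, Mul(-1, Mul(Rational(1, 2), Pow(W, -1), Add(-5, W)))) = Add(2, Mul(Rational(-1, 2), Pow(W, -1), Add(-5, W))))
j = Rational(-2591668, 1138641) (j = Add(Mul(Mul(Rational(1, 2), Pow(15, -1), Add(5, Mul(3, 15))), Pow(-2065, -1)), Mul(-2091, Pow(919, -1))) = Add(Mul(Mul(Rational(1, 2), Rational(1, 15), Add(5, 45)), Rational(-1, 2065)), Mul(-2091, Rational(1, 919))) = Add(Mul(Mul(Rational(1, 2), Rational(1, 15), 50), Rational(-1, 2065)), Rational(-2091, 919)) = Add(Mul(Rational(5, 3), Rational(-1, 2065)), Rational(-2091, 919)) = Add(Rational(-1, 1239), Rational(-2091, 919)) = Rational(-2591668, 1138641) ≈ -2.2761)
Mul(Add(3143, 2439), Add(-790, j)) = Mul(Add(3143, 2439), Add(-790, Rational(-2591668, 1138641))) = Mul(5582, Rational(-902118058, 1138641)) = Rational(-5035622999756, 1138641)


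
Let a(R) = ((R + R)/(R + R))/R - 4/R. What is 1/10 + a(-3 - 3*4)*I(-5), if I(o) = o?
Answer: -9/10 ≈ -0.90000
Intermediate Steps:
a(R) = -3/R (a(R) = ((2*R)/((2*R)))/R - 4/R = ((2*R)*(1/(2*R)))/R - 4/R = 1/R - 4/R = -3/R)
1/10 + a(-3 - 3*4)*I(-5) = 1/10 - 3/(-3 - 3*4)*(-5) = ⅒ - 3/(-3 - 12)*(-5) = ⅒ - 3/(-15)*(-5) = ⅒ - 3*(-1/15)*(-5) = ⅒ + (⅕)*(-5) = ⅒ - 1 = -9/10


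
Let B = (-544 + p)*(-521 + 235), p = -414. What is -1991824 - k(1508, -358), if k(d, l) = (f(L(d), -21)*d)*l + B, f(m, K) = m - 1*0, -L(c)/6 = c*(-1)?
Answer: 4882423660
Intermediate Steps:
L(c) = 6*c (L(c) = -6*c*(-1) = -(-6)*c = 6*c)
B = 273988 (B = (-544 - 414)*(-521 + 235) = -958*(-286) = 273988)
f(m, K) = m (f(m, K) = m + 0 = m)
k(d, l) = 273988 + 6*l*d² (k(d, l) = ((6*d)*d)*l + 273988 = (6*d²)*l + 273988 = 6*l*d² + 273988 = 273988 + 6*l*d²)
-1991824 - k(1508, -358) = -1991824 - (273988 + 6*(-358)*1508²) = -1991824 - (273988 + 6*(-358)*2274064) = -1991824 - (273988 - 4884689472) = -1991824 - 1*(-4884415484) = -1991824 + 4884415484 = 4882423660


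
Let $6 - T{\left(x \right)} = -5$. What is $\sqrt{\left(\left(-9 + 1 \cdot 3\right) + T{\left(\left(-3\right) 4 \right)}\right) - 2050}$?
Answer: $i \sqrt{2045} \approx 45.222 i$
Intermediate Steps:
$T{\left(x \right)} = 11$ ($T{\left(x \right)} = 6 - -5 = 6 + 5 = 11$)
$\sqrt{\left(\left(-9 + 1 \cdot 3\right) + T{\left(\left(-3\right) 4 \right)}\right) - 2050} = \sqrt{\left(\left(-9 + 1 \cdot 3\right) + 11\right) - 2050} = \sqrt{\left(\left(-9 + 3\right) + 11\right) - 2050} = \sqrt{\left(-6 + 11\right) - 2050} = \sqrt{5 - 2050} = \sqrt{-2045} = i \sqrt{2045}$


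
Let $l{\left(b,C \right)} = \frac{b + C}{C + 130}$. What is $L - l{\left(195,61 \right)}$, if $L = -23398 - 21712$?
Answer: $- \frac{8616266}{191} \approx -45111.0$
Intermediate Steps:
$l{\left(b,C \right)} = \frac{C + b}{130 + C}$
$L = -45110$
$L - l{\left(195,61 \right)} = -45110 - \frac{61 + 195}{130 + 61} = -45110 - \frac{1}{191} \cdot 256 = -45110 - \frac{256}{191} = - \frac{8616266}{191}$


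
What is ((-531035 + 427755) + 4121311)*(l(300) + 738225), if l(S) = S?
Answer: 2967416344275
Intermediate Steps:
((-531035 + 427755) + 4121311)*(l(300) + 738225) = ((-531035 + 427755) + 4121311)*(300 + 738225) = (-103280 + 4121311)*738525 = 4018031*738525 = 2967416344275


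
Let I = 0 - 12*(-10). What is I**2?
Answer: 14400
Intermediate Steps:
I = 120 (I = 0 + 120 = 120)
I**2 = 120**2 = 14400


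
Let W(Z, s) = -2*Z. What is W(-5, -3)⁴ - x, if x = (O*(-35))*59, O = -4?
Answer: 1740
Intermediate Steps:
x = 8260 (x = -4*(-35)*59 = 140*59 = 8260)
W(-5, -3)⁴ - x = (-2*(-5))⁴ - 1*8260 = 10⁴ - 8260 = 10000 - 8260 = 1740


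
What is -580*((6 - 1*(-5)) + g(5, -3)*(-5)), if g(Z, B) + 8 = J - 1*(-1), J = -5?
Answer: -41180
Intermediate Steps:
g(Z, B) = -12 (g(Z, B) = -8 + (-5 - 1*(-1)) = -8 + (-5 + 1) = -8 - 4 = -12)
-580*((6 - 1*(-5)) + g(5, -3)*(-5)) = -580*((6 - 1*(-5)) - 12*(-5)) = -580*((6 + 5) + 60) = -580*(11 + 60) = -580*71 = -41180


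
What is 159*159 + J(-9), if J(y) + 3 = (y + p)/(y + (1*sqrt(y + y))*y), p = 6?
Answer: 1440847/57 - I*sqrt(2)/19 ≈ 25278.0 - 0.074432*I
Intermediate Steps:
J(y) = -3 + (6 + y)/(y + sqrt(2)*y**(3/2)) (J(y) = -3 + (y + 6)/(y + (1*sqrt(y + y))*y) = -3 + (6 + y)/(y + (1*sqrt(2*y))*y) = -3 + (6 + y)/(y + (1*(sqrt(2)*sqrt(y)))*y) = -3 + (6 + y)/(y + (sqrt(2)*sqrt(y))*y) = -3 + (6 + y)/(y + sqrt(2)*y**(3/2)))
159*159 + J(-9) = 159*159 + (6 - 2*(-9) - 3*sqrt(2)*(-9)**(3/2))/(-9 + sqrt(2)*(-9)**(3/2)) = 25281 + (6 + 18 - 3*sqrt(2)*(-27*I))/(-9 + sqrt(2)*(-27*I)) = 25281 + (6 + 18 + 81*I*sqrt(2))/(-9 - 27*I*sqrt(2)) = 25281 + (24 + 81*I*sqrt(2))/(-9 - 27*I*sqrt(2))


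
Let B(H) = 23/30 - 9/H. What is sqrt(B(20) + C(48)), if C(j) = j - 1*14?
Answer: sqrt(30885)/30 ≈ 5.8580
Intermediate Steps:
B(H) = 23/30 - 9/H (B(H) = 23*(1/30) - 9/H = 23/30 - 9/H)
C(j) = -14 + j (C(j) = j - 14 = -14 + j)
sqrt(B(20) + C(48)) = sqrt((23/30 - 9/20) + (-14 + 48)) = sqrt((23/30 - 9*1/20) + 34) = sqrt((23/30 - 9/20) + 34) = sqrt(19/60 + 34) = sqrt(2059/60) = sqrt(30885)/30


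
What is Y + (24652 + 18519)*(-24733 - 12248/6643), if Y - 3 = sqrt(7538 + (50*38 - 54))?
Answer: -7093580981028/6643 + 2*sqrt(2346) ≈ -1.0678e+9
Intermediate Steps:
Y = 3 + 2*sqrt(2346) (Y = 3 + sqrt(7538 + (50*38 - 54)) = 3 + sqrt(7538 + (1900 - 54)) = 3 + sqrt(7538 + 1846) = 3 + sqrt(9384) = 3 + 2*sqrt(2346) ≈ 99.871)
Y + (24652 + 18519)*(-24733 - 12248/6643) = (3 + 2*sqrt(2346)) + (24652 + 18519)*(-24733 - 12248/6643) = (3 + 2*sqrt(2346)) + 43171*(-24733 - 12248*1/6643) = (3 + 2*sqrt(2346)) + 43171*(-24733 - 12248/6643) = (3 + 2*sqrt(2346)) + 43171*(-164313567/6643) = (3 + 2*sqrt(2346)) - 7093581000957/6643 = -7093580981028/6643 + 2*sqrt(2346)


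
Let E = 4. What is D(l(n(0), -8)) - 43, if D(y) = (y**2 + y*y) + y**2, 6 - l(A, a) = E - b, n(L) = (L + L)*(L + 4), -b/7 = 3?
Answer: 1040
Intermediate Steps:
b = -21 (b = -7*3 = -21)
n(L) = 2*L*(4 + L) (n(L) = (2*L)*(4 + L) = 2*L*(4 + L))
l(A, a) = -19 (l(A, a) = 6 - (4 - 1*(-21)) = 6 - (4 + 21) = 6 - 1*25 = 6 - 25 = -19)
D(y) = 3*y**2 (D(y) = (y**2 + y**2) + y**2 = 2*y**2 + y**2 = 3*y**2)
D(l(n(0), -8)) - 43 = 3*(-19)**2 - 43 = 3*361 - 43 = 1083 - 43 = 1040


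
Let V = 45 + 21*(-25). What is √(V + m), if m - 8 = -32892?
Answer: 2*I*√8341 ≈ 182.66*I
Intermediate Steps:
V = -480 (V = 45 - 525 = -480)
m = -32884 (m = 8 - 32892 = -32884)
√(V + m) = √(-480 - 32884) = √(-33364) = 2*I*√8341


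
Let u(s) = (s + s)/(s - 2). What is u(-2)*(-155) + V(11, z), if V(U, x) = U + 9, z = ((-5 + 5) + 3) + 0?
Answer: -135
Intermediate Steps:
u(s) = 2*s/(-2 + s) (u(s) = (2*s)/(-2 + s) = 2*s/(-2 + s))
z = 3 (z = (0 + 3) + 0 = 3 + 0 = 3)
V(U, x) = 9 + U
u(-2)*(-155) + V(11, z) = (2*(-2)/(-2 - 2))*(-155) + (9 + 11) = (2*(-2)/(-4))*(-155) + 20 = (2*(-2)*(-1/4))*(-155) + 20 = 1*(-155) + 20 = -155 + 20 = -135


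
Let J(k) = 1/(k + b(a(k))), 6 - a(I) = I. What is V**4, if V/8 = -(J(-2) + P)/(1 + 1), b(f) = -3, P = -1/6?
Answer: 234256/50625 ≈ 4.6273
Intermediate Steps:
P = -1/6 (P = -1*1/6 = -1/6 ≈ -0.16667)
a(I) = 6 - I
J(k) = 1/(-3 + k) (J(k) = 1/(k - 3) = 1/(-3 + k))
V = 22/15 (V = 8*(-(1/(-3 - 2) - 1/6)/(1 + 1)) = 8*(-(1/(-5) - 1/6)/2) = 8*(-(-1/5 - 1/6)/2) = 8*(-(-11)/(30*2)) = 8*(-1*(-11/60)) = 8*(11/60) = 22/15 ≈ 1.4667)
V**4 = (22/15)**4 = 234256/50625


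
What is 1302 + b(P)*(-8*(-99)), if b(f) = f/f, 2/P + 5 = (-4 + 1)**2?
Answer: 2094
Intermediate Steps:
P = 1/2 (P = 2/(-5 + (-4 + 1)**2) = 2/(-5 + (-3)**2) = 2/(-5 + 9) = 2/4 = 2*(1/4) = 1/2 ≈ 0.50000)
b(f) = 1
1302 + b(P)*(-8*(-99)) = 1302 + 1*(-8*(-99)) = 1302 + 1*(-1*(-792)) = 1302 + 1*792 = 1302 + 792 = 2094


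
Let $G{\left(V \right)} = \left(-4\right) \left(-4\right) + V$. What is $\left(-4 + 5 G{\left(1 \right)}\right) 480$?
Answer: $38880$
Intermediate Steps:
$G{\left(V \right)} = 16 + V$
$\left(-4 + 5 G{\left(1 \right)}\right) 480 = \left(-4 + 5 \left(16 + 1\right)\right) 480 = \left(-4 + 5 \cdot 17\right) 480 = \left(-4 + 85\right) 480 = 81 \cdot 480 = 38880$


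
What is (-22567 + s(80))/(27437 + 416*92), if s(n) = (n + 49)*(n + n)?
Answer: -1927/65709 ≈ -0.029326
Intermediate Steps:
s(n) = 2*n*(49 + n) (s(n) = (49 + n)*(2*n) = 2*n*(49 + n))
(-22567 + s(80))/(27437 + 416*92) = (-22567 + 2*80*(49 + 80))/(27437 + 416*92) = (-22567 + 2*80*129)/(27437 + 38272) = (-22567 + 20640)/65709 = -1927*1/65709 = -1927/65709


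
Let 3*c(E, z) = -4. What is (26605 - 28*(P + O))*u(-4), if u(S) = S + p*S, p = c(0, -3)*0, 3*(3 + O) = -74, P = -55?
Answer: -347036/3 ≈ -1.1568e+5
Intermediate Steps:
O = -83/3 (O = -3 + (⅓)*(-74) = -3 - 74/3 = -83/3 ≈ -27.667)
c(E, z) = -4/3 (c(E, z) = (⅓)*(-4) = -4/3)
p = 0 (p = -4/3*0 = 0)
u(S) = S (u(S) = S + 0*S = S + 0 = S)
(26605 - 28*(P + O))*u(-4) = (26605 - 28*(-55 - 83/3))*(-4) = (26605 - 28*(-248)/3)*(-4) = (26605 - 1*(-6944/3))*(-4) = (26605 + 6944/3)*(-4) = (86759/3)*(-4) = -347036/3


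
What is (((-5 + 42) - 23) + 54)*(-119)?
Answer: -8092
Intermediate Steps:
(((-5 + 42) - 23) + 54)*(-119) = ((37 - 23) + 54)*(-119) = (14 + 54)*(-119) = 68*(-119) = -8092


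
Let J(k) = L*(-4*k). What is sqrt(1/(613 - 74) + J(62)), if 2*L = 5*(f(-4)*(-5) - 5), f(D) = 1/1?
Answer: sqrt(36759811)/77 ≈ 78.740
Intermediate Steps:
f(D) = 1
L = -25 (L = (5*(1*(-5) - 5))/2 = (5*(-5 - 5))/2 = (5*(-10))/2 = (1/2)*(-50) = -25)
J(k) = 100*k (J(k) = -(-100)*k = 100*k)
sqrt(1/(613 - 74) + J(62)) = sqrt(1/(613 - 74) + 100*62) = sqrt(1/539 + 6200) = sqrt(3341801/539) = sqrt(36759811)/77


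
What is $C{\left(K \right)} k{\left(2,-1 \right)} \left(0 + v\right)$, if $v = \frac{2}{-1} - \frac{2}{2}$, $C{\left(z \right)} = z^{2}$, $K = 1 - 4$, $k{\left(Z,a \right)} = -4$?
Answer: $108$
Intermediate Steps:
$K = -3$
$v = -3$ ($v = 2 \left(-1\right) - 1 = -2 - 1 = -3$)
$C{\left(K \right)} k{\left(2,-1 \right)} \left(0 + v\right) = \left(-3\right)^{2} \left(- 4 \left(0 - 3\right)\right) = 9 \left(\left(-4\right) \left(-3\right)\right) = 9 \cdot 12 = 108$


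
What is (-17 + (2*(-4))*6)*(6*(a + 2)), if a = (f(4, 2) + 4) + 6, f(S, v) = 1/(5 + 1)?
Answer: -4745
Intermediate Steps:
f(S, v) = ⅙ (f(S, v) = 1/6 = ⅙)
a = 61/6 (a = (⅙ + 4) + 6 = 25/6 + 6 = 61/6 ≈ 10.167)
(-17 + (2*(-4))*6)*(6*(a + 2)) = (-17 + (2*(-4))*6)*(6*(61/6 + 2)) = (-17 - 8*6)*(6*(73/6)) = (-17 - 48)*73 = -65*73 = -4745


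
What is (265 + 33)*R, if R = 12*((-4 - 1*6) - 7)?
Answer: -60792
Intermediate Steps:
R = -204 (R = 12*((-4 - 6) - 7) = 12*(-10 - 7) = 12*(-17) = -204)
(265 + 33)*R = (265 + 33)*(-204) = 298*(-204) = -60792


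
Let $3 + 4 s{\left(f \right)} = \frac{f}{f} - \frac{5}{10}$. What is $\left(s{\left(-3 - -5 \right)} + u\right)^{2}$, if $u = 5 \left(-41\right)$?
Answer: $\frac{2706025}{64} \approx 42282.0$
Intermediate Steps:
$s{\left(f \right)} = - \frac{5}{8}$ ($s{\left(f \right)} = - \frac{3}{4} + \frac{\frac{f}{f} - \frac{5}{10}}{4} = - \frac{3}{4} + \frac{1 - \frac{1}{2}}{4} = - \frac{3}{4} + \frac{1}{4} \cdot \frac{1}{2} = - \frac{3}{4} + \frac{1}{8} = - \frac{5}{8}$)
$u = -205$
$\left(s{\left(-3 - -5 \right)} + u\right)^{2} = \left(- \frac{5}{8} - 205\right)^{2} = \left(- \frac{1645}{8}\right)^{2} = \frac{2706025}{64}$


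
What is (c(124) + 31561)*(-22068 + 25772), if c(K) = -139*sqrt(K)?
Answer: 116901944 - 1029712*sqrt(31) ≈ 1.1117e+8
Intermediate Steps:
(c(124) + 31561)*(-22068 + 25772) = (-278*sqrt(31) + 31561)*(-22068 + 25772) = (-278*sqrt(31) + 31561)*3704 = (31561 - 278*sqrt(31))*3704 = 116901944 - 1029712*sqrt(31)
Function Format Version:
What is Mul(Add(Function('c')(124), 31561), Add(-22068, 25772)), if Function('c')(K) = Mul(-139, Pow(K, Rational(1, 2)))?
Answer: Add(116901944, Mul(-1029712, Pow(31, Rational(1, 2)))) ≈ 1.1117e+8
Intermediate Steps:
Mul(Add(Function('c')(124), 31561), Add(-22068, 25772)) = Mul(Add(Mul(-139, Pow(124, Rational(1, 2))), 31561), Add(-22068, 25772)) = Mul(Add(Mul(-139, Mul(2, Pow(31, Rational(1, 2)))), 31561), 3704) = Mul(Add(Mul(-278, Pow(31, Rational(1, 2))), 31561), 3704) = Mul(Add(31561, Mul(-278, Pow(31, Rational(1, 2)))), 3704) = Add(116901944, Mul(-1029712, Pow(31, Rational(1, 2))))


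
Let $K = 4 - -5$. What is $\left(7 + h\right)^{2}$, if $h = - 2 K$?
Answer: $121$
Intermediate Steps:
$K = 9$ ($K = 4 + 5 = 9$)
$h = -18$ ($h = \left(-2\right) 9 = -18$)
$\left(7 + h\right)^{2} = \left(7 - 18\right)^{2} = \left(-11\right)^{2} = 121$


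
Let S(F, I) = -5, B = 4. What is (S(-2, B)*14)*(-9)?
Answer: 630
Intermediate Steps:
(S(-2, B)*14)*(-9) = -5*14*(-9) = -70*(-9) = 630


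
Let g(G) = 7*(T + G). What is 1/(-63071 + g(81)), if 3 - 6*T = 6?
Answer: -2/125015 ≈ -1.5998e-5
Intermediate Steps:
T = -½ (T = ½ - ⅙*6 = ½ - 1 = -½ ≈ -0.50000)
g(G) = -7/2 + 7*G (g(G) = 7*(-½ + G) = -7/2 + 7*G)
1/(-63071 + g(81)) = 1/(-63071 + (-7/2 + 7*81)) = 1/(-63071 + (-7/2 + 567)) = 1/(-63071 + 1127/2) = 1/(-125015/2) = -2/125015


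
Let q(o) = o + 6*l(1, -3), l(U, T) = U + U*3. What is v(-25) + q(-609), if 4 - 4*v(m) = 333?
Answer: -2669/4 ≈ -667.25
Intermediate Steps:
l(U, T) = 4*U (l(U, T) = U + 3*U = 4*U)
v(m) = -329/4 (v(m) = 1 - ¼*333 = 1 - 333/4 = -329/4)
q(o) = 24 + o (q(o) = o + 6*(4*1) = o + 6*4 = o + 24 = 24 + o)
v(-25) + q(-609) = -329/4 + (24 - 609) = -329/4 - 585 = -2669/4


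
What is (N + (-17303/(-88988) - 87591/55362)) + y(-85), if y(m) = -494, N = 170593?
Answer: 139665835618787/821092276 ≈ 1.7010e+5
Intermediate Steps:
(N + (-17303/(-88988) - 87591/55362)) + y(-85) = (170593 + (-17303/(-88988) - 87591/55362)) - 494 = (170593 + (-17303*(-1/88988) - 87591*1/55362)) - 494 = (170593 + (17303/88988 - 29197/18454)) - 494 = (170593 - 1139436537/821092276) - 494 = 140071455203131/821092276 - 494 = 139665835618787/821092276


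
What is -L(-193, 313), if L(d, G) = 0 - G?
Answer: 313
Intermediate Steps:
L(d, G) = -G
-L(-193, 313) = -(-1)*313 = -1*(-313) = 313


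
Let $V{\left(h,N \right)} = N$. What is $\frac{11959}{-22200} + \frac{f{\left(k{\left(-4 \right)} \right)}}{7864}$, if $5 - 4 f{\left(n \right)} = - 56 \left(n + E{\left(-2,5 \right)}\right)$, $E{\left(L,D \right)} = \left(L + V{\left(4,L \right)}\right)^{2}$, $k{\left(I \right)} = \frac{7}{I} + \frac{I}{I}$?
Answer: $- \frac{44639063}{87290400} \approx -0.51139$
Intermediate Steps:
$k{\left(I \right)} = 1 + \frac{7}{I}$ ($k{\left(I \right)} = \frac{7}{I} + 1 = 1 + \frac{7}{I}$)
$E{\left(L,D \right)} = 4 L^{2}$ ($E{\left(L,D \right)} = \left(L + L\right)^{2} = \left(2 L\right)^{2} = 4 L^{2}$)
$f{\left(n \right)} = \frac{901}{4} + 14 n$ ($f{\left(n \right)} = \frac{5}{4} - \frac{\left(-56\right) \left(n + 4 \left(-2\right)^{2}\right)}{4} = \frac{5}{4} - \frac{\left(-56\right) \left(n + 4 \cdot 4\right)}{4} = \frac{5}{4} - \frac{\left(-56\right) \left(n + 16\right)}{4} = \frac{5}{4} - \frac{\left(-56\right) \left(16 + n\right)}{4} = \frac{5}{4} - \frac{-896 - 56 n}{4} = \frac{5}{4} + \left(224 + 14 n\right) = \frac{901}{4} + 14 n$)
$\frac{11959}{-22200} + \frac{f{\left(k{\left(-4 \right)} \right)}}{7864} = \frac{11959}{-22200} + \frac{\frac{901}{4} + 14 \frac{7 - 4}{-4}}{7864} = 11959 \left(- \frac{1}{22200}\right) + \left(\frac{901}{4} + 14 \left(\left(- \frac{1}{4}\right) 3\right)\right) \frac{1}{7864} = - \frac{11959}{22200} + \left(\frac{901}{4} + 14 \left(- \frac{3}{4}\right)\right) \frac{1}{7864} = - \frac{11959}{22200} + \left(\frac{901}{4} - \frac{21}{2}\right) \frac{1}{7864} = - \frac{11959}{22200} + \frac{859}{4} \cdot \frac{1}{7864} = - \frac{11959}{22200} + \frac{859}{31456} = - \frac{44639063}{87290400}$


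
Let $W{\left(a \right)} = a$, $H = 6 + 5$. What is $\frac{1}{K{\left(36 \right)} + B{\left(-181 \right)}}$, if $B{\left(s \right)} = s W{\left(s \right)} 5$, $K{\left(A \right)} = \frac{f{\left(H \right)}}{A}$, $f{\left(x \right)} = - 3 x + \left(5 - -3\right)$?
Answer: $\frac{36}{5896955} \approx 6.1048 \cdot 10^{-6}$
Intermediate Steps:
$H = 11$
$f{\left(x \right)} = 8 - 3 x$ ($f{\left(x \right)} = - 3 x + \left(5 + 3\right) = - 3 x + 8 = 8 - 3 x$)
$K{\left(A \right)} = - \frac{25}{A}$ ($K{\left(A \right)} = \frac{8 - 33}{A} = - \frac{25}{A}$)
$B{\left(s \right)} = 5 s^{2}$ ($B{\left(s \right)} = s s 5 = s^{2} \cdot 5 = 5 s^{2}$)
$\frac{1}{K{\left(36 \right)} + B{\left(-181 \right)}} = \frac{1}{- \frac{25}{36} + 5 \left(-181\right)^{2}} = \frac{1}{\left(-25\right) \frac{1}{36} + 5 \cdot 32761} = \frac{1}{- \frac{25}{36} + 163805} = \frac{1}{\frac{5896955}{36}} = \frac{36}{5896955}$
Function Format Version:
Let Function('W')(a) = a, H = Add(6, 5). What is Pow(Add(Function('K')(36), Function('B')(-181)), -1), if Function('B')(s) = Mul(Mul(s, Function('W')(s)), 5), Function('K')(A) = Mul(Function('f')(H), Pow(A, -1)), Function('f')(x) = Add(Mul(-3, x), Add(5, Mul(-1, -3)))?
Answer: Rational(36, 5896955) ≈ 6.1048e-6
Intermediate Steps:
H = 11
Function('f')(x) = Add(8, Mul(-3, x)) (Function('f')(x) = Add(Mul(-3, x), Add(5, 3)) = Add(Mul(-3, x), 8) = Add(8, Mul(-3, x)))
Function('K')(A) = Mul(-25, Pow(A, -1)) (Function('K')(A) = Mul(Add(8, Mul(-3, 11)), Pow(A, -1)) = Mul(Add(8, -33), Pow(A, -1)) = Mul(-25, Pow(A, -1)))
Function('B')(s) = Mul(5, Pow(s, 2)) (Function('B')(s) = Mul(Mul(s, s), 5) = Mul(Pow(s, 2), 5) = Mul(5, Pow(s, 2)))
Pow(Add(Function('K')(36), Function('B')(-181)), -1) = Pow(Add(Mul(-25, Pow(36, -1)), Mul(5, Pow(-181, 2))), -1) = Pow(Add(Mul(-25, Rational(1, 36)), Mul(5, 32761)), -1) = Pow(Add(Rational(-25, 36), 163805), -1) = Pow(Rational(5896955, 36), -1) = Rational(36, 5896955)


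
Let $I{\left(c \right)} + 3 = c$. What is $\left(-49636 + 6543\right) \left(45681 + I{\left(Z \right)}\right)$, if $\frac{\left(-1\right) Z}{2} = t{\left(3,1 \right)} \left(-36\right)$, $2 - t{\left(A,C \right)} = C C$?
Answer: $-1971504750$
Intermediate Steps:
$t{\left(A,C \right)} = 2 - C^{2}$ ($t{\left(A,C \right)} = 2 - C C = 2 - C^{2}$)
$Z = 72$ ($Z = - 2 \left(2 - 1^{2}\right) \left(-36\right) = - 2 \left(2 - 1\right) \left(-36\right) = - 2 \cdot 1 \left(-36\right) = \left(-2\right) \left(-36\right) = 72$)
$I{\left(c \right)} = -3 + c$
$\left(-49636 + 6543\right) \left(45681 + I{\left(Z \right)}\right) = \left(-49636 + 6543\right) \left(45681 + \left(-3 + 72\right)\right) = - 43093 \left(45681 + 69\right) = \left(-43093\right) 45750 = -1971504750$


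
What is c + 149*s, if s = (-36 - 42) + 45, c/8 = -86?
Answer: -5605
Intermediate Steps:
c = -688 (c = 8*(-86) = -688)
s = -33 (s = -78 + 45 = -33)
c + 149*s = -688 + 149*(-33) = -688 - 4917 = -5605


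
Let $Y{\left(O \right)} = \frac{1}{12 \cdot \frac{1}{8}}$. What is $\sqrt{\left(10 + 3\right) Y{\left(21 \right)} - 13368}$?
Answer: $\frac{i \sqrt{120234}}{3} \approx 115.58 i$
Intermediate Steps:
$Y{\left(O \right)} = \frac{2}{3}$ ($Y{\left(O \right)} = \frac{1}{12 \cdot \frac{1}{8}} = \frac{1}{\frac{3}{2}} = \frac{2}{3}$)
$\sqrt{\left(10 + 3\right) Y{\left(21 \right)} - 13368} = \sqrt{\left(10 + 3\right) \frac{2}{3} - 13368} = \sqrt{13 \cdot \frac{2}{3} - 13368} = \sqrt{\frac{26}{3} - 13368} = \sqrt{- \frac{40078}{3}} = \frac{i \sqrt{120234}}{3}$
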